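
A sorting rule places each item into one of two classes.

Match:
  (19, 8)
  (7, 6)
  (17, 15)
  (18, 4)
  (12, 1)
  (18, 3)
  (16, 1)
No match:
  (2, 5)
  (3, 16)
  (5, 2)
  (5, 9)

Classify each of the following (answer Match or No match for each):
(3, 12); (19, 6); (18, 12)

No match, Match, Match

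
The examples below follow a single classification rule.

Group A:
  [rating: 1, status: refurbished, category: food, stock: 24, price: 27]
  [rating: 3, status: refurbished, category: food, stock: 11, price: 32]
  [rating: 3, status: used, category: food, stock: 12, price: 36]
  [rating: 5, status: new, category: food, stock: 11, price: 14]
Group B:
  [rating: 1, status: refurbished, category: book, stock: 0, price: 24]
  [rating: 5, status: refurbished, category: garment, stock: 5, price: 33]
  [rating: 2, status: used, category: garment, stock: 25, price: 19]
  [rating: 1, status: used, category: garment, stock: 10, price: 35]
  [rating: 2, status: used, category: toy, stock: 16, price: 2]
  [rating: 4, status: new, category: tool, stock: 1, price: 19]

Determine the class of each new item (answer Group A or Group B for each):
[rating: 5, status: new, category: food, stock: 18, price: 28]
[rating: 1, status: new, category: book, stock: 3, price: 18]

Group A, Group B

All 'Group A' examples share one property — category is food — and every 'Group B' example lacks it.
[rating: 5, status: new, category: food, stock: 18, price: 28]: category is food, meets the rule → Group A.
[rating: 1, status: new, category: book, stock: 3, price: 18]: category is book, doesn't match → Group B.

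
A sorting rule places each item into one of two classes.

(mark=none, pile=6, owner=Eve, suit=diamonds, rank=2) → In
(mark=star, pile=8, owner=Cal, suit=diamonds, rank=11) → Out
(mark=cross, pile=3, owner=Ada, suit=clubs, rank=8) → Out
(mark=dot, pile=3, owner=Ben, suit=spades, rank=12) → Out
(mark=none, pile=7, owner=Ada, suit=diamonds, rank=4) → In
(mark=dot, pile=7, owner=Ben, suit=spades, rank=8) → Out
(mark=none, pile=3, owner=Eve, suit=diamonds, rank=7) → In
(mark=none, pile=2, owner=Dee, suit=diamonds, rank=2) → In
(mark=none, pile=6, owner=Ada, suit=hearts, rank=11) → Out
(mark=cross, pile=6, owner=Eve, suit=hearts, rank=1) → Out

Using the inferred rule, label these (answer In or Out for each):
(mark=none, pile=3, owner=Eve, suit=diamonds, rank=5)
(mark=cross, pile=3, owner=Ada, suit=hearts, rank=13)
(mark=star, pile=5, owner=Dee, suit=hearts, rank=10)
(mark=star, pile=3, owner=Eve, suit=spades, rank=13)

One predicate separates the groups cleanly: suit is diamonds AND mark is none.

In, Out, Out, Out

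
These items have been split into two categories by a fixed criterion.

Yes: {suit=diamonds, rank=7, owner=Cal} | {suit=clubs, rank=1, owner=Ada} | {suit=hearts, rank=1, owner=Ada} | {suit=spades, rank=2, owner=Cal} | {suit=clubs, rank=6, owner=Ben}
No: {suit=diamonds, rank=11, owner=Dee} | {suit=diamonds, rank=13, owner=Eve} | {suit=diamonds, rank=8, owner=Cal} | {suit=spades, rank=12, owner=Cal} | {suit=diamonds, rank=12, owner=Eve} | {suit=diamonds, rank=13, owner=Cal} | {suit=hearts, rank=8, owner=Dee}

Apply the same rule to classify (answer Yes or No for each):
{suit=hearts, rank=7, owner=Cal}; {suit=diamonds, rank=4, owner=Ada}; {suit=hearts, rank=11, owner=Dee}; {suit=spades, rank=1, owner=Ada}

One predicate separates the groups cleanly: rank ≤ 7.
{suit=hearts, rank=7, owner=Cal} → rank = 7 → Yes.
{suit=diamonds, rank=4, owner=Ada} → rank = 4 → Yes.
{suit=hearts, rank=11, owner=Dee} → rank = 11 → No.
{suit=spades, rank=1, owner=Ada} → rank = 1 → Yes.

Yes, Yes, No, Yes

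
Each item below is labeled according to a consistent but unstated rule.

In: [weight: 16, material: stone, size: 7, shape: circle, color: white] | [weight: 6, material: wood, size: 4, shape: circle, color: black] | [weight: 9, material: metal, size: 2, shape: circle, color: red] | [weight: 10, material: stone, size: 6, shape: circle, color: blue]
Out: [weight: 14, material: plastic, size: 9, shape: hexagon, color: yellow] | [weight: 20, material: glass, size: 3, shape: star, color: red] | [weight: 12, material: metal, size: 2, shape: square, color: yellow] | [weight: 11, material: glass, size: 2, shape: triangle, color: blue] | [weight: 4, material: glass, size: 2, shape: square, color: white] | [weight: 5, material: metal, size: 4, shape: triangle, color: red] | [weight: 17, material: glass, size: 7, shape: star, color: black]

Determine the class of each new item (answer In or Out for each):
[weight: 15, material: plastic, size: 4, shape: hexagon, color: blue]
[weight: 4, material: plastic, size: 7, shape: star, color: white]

Out, Out

Rule: shape is circle. This holds for each 'In' example and fails for each 'Out' one.
[weight: 15, material: plastic, size: 4, shape: hexagon, color: blue]: shape is hexagon — lacks this property, so Out. [weight: 4, material: plastic, size: 7, shape: star, color: white]: shape is star — lacks this property, so Out.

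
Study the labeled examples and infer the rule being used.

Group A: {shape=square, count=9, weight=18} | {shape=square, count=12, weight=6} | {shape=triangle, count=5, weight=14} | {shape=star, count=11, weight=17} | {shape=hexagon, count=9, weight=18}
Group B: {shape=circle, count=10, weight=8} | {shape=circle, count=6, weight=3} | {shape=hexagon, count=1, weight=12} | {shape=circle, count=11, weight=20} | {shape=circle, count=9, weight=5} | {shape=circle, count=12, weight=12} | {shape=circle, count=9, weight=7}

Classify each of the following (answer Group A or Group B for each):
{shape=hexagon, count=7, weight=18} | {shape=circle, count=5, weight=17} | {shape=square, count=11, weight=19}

Group A, Group B, Group A

A rule that fits every label: shape is not circle AND count ≥ 5 — true of each 'Group A' example, false of each 'Group B' one.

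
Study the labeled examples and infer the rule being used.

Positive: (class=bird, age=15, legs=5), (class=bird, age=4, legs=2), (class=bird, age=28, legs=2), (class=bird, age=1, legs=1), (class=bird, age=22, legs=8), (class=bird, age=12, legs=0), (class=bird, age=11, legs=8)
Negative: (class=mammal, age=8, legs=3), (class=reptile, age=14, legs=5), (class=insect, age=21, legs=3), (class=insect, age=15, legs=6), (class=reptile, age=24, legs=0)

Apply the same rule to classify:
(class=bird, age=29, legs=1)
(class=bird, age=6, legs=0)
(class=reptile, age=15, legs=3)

Positive, Positive, Negative

The pattern is that an item is 'Positive' exactly when: class is bird.
(class=bird, age=29, legs=1) — class is bird, hence Positive.
(class=bird, age=6, legs=0) — class is bird, hence Positive.
(class=reptile, age=15, legs=3) — class is reptile, hence Negative.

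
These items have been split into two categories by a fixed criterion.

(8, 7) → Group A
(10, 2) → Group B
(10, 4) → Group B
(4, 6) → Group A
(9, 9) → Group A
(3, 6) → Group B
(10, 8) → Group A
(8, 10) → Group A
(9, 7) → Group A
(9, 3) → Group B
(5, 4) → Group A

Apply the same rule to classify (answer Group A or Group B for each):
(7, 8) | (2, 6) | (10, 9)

Every 'Group A' example satisfies: |first − second| ≤ 2. None of the 'Group B' examples do.

Group A, Group B, Group A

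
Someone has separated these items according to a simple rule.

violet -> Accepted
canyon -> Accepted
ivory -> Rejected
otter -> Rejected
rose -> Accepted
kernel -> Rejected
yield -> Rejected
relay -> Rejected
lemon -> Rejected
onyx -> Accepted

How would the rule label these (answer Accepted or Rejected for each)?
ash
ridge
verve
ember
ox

Rejected, Rejected, Rejected, Rejected, Accepted

Every 'Accepted' example satisfies: even length AND contains 'o'. None of the 'Rejected' examples do.
Rejected: ash, since length 3, no 'o'. Rejected: ridge, since length 5, no 'o'. Rejected: verve, since length 5, no 'o'. Rejected: ember, since length 5, no 'o'. Accepted: ox, since length 2, has 'o'.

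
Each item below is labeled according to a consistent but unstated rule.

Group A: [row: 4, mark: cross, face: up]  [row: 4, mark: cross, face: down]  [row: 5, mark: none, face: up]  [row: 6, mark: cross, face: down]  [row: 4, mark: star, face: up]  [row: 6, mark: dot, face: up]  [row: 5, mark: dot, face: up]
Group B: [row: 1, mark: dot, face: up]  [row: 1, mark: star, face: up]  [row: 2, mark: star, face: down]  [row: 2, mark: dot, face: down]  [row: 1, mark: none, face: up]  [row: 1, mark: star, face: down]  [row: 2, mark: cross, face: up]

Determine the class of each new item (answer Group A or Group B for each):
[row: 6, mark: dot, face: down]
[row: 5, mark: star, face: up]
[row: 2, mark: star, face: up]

Group A, Group A, Group B

The pattern is that an item is 'Group A' exactly when: row ≥ 4.
[row: 6, mark: dot, face: down] → row = 6 → Group A.
[row: 5, mark: star, face: up] → row = 5 → Group A.
[row: 2, mark: star, face: up] → row = 2 → Group B.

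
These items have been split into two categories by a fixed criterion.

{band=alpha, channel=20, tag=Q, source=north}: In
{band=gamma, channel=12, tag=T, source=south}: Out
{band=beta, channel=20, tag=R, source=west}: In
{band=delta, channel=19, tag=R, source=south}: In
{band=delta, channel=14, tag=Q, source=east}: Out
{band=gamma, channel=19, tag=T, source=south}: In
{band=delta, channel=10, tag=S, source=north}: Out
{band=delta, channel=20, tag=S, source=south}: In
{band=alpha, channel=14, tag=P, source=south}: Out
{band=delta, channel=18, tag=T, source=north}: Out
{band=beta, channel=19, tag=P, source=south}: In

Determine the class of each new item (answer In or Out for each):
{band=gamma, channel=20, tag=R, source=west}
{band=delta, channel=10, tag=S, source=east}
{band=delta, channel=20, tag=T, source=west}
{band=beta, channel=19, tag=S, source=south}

In, Out, In, In

The classifier is using: channel ≥ 19.
{band=gamma, channel=20, tag=R, source=west} — channel = 20, hence In.
{band=delta, channel=10, tag=S, source=east} — channel = 10, hence Out.
{band=delta, channel=20, tag=T, source=west} — channel = 20, hence In.
{band=beta, channel=19, tag=S, source=south} — channel = 19, hence In.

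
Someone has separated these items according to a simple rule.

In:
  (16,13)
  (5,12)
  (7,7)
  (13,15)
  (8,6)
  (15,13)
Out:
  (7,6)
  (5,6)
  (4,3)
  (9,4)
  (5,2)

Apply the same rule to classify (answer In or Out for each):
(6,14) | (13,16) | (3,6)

'In' ⟺ sum ≥ 14.
(6,14): 6+14 = 20, checks out → In. (13,16): 13+16 = 29, checks out → In. (3,6): 3+6 = 9, doesn't qualify → Out.

In, In, Out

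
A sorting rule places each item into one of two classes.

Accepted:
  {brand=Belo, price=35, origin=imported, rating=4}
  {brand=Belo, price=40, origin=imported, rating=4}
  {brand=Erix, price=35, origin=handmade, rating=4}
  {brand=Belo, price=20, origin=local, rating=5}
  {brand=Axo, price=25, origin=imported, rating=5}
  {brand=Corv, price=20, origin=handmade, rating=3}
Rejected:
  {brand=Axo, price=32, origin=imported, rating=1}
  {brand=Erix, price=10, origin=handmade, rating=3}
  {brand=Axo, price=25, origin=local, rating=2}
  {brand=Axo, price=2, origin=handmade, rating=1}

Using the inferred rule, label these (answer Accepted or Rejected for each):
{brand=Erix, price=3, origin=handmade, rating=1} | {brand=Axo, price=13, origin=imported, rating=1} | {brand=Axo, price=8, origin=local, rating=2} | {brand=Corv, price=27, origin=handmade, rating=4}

Every 'Accepted' example satisfies: price ≥ 20 AND rating ≥ 3. None of the 'Rejected' examples do.
{brand=Erix, price=3, origin=handmade, rating=1}: price = 3, rating = 1 — does not pass, so Rejected. {brand=Axo, price=13, origin=imported, rating=1}: price = 13, rating = 1 — does not pass, so Rejected. {brand=Axo, price=8, origin=local, rating=2}: price = 8, rating = 2 — does not pass, so Rejected. {brand=Corv, price=27, origin=handmade, rating=4}: price = 27, rating = 4 — fits, so Accepted.

Rejected, Rejected, Rejected, Accepted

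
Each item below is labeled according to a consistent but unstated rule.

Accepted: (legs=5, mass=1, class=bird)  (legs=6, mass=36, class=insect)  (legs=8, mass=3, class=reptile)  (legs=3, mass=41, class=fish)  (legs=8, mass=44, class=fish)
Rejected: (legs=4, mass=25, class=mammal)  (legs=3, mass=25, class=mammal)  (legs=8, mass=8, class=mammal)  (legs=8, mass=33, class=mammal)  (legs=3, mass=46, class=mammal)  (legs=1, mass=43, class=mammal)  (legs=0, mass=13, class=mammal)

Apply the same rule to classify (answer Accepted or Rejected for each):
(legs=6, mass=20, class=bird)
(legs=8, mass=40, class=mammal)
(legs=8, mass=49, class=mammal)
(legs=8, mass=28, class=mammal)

Accepted, Rejected, Rejected, Rejected

A rule that fits every label: class is not mammal — true of each 'Accepted' example, false of each 'Rejected' one.
(legs=6, mass=20, class=bird) → class is bird → Accepted. (legs=8, mass=40, class=mammal) → class is mammal → Rejected. (legs=8, mass=49, class=mammal) → class is mammal → Rejected. (legs=8, mass=28, class=mammal) → class is mammal → Rejected.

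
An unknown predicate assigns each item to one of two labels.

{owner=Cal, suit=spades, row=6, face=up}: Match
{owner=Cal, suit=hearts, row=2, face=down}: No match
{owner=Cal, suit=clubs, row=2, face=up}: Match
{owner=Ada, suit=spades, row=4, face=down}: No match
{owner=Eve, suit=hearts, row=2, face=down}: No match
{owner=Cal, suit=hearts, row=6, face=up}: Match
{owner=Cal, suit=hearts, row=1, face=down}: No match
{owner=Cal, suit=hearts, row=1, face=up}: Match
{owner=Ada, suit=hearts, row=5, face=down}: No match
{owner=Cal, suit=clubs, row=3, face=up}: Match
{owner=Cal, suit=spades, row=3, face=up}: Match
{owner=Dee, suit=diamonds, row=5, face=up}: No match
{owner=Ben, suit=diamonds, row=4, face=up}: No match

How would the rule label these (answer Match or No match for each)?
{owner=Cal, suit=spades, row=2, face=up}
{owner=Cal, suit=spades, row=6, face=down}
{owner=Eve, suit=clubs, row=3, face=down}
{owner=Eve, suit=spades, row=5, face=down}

A rule that fits every label: owner is Cal AND face is up — true of each 'Match' example, false of each 'No match' one.
{owner=Cal, suit=spades, row=2, face=up} → owner is Cal, face is up → Match. {owner=Cal, suit=spades, row=6, face=down} → owner is Cal, face is down → No match. {owner=Eve, suit=clubs, row=3, face=down} → owner is Eve, face is down → No match. {owner=Eve, suit=spades, row=5, face=down} → owner is Eve, face is down → No match.

Match, No match, No match, No match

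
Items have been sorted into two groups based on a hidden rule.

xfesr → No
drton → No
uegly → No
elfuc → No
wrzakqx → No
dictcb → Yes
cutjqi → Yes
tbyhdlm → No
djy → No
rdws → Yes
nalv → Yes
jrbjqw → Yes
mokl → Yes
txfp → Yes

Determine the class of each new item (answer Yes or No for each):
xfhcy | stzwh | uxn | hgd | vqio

No, No, No, No, Yes

Comparing the two groups points to one rule — even length.
xfhcy: length 5, doesn't match → No.
stzwh: length 5, doesn't match → No.
uxn: length 3, doesn't match → No.
hgd: length 3, doesn't match → No.
vqio: length 4, matches → Yes.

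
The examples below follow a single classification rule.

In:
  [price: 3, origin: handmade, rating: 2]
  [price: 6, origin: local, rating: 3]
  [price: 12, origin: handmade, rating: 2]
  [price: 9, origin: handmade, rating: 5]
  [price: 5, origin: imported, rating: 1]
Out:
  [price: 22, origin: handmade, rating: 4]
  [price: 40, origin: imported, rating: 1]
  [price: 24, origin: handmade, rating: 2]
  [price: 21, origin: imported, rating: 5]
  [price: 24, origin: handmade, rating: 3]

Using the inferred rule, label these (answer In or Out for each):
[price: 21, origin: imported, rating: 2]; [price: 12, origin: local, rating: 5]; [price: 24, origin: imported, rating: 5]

Out, In, Out

One predicate separates the groups cleanly: price ≤ 12.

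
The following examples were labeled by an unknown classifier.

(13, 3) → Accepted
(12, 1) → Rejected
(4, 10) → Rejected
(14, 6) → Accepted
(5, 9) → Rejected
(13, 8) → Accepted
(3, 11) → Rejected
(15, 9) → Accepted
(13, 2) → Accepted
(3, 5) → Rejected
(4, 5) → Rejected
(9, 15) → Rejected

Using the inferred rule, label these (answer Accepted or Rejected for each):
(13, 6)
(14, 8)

One predicate separates the groups cleanly: first ≥ 13.
(13, 6): Accepted (first 13). (14, 8): Accepted (first 14).

Accepted, Accepted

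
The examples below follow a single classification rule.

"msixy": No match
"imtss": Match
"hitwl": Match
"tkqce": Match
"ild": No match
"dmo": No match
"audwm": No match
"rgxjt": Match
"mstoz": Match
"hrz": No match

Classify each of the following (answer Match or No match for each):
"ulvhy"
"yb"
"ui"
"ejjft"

No match, No match, No match, Match

Looking at the examples, the only property every 'Match' case has and every 'No match' case lacks is: contains 't'.
"ulvhy" — no 't', hence No match.
"yb" — no 't', hence No match.
"ui" — no 't', hence No match.
"ejjft" — has 't', hence Match.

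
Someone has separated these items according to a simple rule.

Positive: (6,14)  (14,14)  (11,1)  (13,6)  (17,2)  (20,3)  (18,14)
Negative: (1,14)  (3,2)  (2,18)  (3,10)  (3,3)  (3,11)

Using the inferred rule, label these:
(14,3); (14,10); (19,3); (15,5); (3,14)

Every 'Positive' example satisfies: first ≥ 6. None of the 'Negative' examples do.
(14,3): first 14, checks out → Positive. (14,10): first 14, checks out → Positive. (19,3): first 19, checks out → Positive. (15,5): first 15, checks out → Positive. (3,14): first 3, fails this test → Negative.

Positive, Positive, Positive, Positive, Negative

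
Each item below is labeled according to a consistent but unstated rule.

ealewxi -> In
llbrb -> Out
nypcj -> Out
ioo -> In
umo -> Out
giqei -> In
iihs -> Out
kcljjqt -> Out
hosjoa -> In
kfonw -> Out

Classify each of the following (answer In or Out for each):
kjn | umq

Out, Out

A rule that fits every label: has ≥ 3 vowels — true of each 'In' example, false of each 'Out' one.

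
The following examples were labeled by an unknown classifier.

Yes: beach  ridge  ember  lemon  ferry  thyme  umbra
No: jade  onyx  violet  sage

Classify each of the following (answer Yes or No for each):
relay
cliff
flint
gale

One predicate separates the groups cleanly: odd length.
relay: Yes (length 5).
cliff: Yes (length 5).
flint: Yes (length 5).
gale: No (length 4).

Yes, Yes, Yes, No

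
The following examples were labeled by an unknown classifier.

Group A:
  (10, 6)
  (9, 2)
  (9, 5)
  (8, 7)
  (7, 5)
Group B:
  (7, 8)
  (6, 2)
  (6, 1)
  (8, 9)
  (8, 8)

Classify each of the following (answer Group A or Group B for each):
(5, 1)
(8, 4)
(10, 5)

Group B, Group A, Group A

The rule appears to be: first > second AND sum ≥ 11.
(5, 1) — 5 > 1, 5+1 = 6, hence Group B.
(8, 4) — 8 > 4, 8+4 = 12, hence Group A.
(10, 5) — 10 > 5, 10+5 = 15, hence Group A.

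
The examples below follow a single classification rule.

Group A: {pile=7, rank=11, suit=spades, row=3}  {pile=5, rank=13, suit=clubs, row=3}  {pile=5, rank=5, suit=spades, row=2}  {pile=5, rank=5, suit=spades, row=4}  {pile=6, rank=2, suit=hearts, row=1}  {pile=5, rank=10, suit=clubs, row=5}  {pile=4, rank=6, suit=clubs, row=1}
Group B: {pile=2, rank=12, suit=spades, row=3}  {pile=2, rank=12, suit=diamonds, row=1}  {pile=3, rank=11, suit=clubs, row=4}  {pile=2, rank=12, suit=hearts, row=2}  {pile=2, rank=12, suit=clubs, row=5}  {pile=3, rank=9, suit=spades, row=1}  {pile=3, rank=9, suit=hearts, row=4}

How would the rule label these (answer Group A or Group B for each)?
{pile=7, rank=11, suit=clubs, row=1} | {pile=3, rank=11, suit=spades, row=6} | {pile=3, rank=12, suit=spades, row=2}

Group A, Group B, Group B

The distinguishing property — pile ≥ 4 — holds for all the 'Group A' cases and none of the 'Group B' cases.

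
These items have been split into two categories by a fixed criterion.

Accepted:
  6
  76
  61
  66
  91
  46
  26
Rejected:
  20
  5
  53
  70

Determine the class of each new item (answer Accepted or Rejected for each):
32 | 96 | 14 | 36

Rejected, Accepted, Rejected, Accepted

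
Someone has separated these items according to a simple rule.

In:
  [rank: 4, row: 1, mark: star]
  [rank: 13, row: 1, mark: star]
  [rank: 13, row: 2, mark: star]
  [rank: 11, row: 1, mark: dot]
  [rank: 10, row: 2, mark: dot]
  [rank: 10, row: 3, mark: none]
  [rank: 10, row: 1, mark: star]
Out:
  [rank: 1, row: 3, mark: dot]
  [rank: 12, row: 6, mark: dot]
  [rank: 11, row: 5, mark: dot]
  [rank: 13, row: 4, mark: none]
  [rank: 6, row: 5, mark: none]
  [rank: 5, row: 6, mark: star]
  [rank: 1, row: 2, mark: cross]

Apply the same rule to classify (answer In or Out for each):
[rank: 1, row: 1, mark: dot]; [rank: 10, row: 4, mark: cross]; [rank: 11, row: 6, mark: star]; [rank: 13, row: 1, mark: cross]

The simplest hypothesis consistent with all the labels is: rank ≥ 4 AND row ≤ 3.
Out: [rank: 1, row: 1, mark: dot], since rank = 1, row = 1. Out: [rank: 10, row: 4, mark: cross], since rank = 10, row = 4. Out: [rank: 11, row: 6, mark: star], since rank = 11, row = 6. In: [rank: 13, row: 1, mark: cross], since rank = 13, row = 1.

Out, Out, Out, In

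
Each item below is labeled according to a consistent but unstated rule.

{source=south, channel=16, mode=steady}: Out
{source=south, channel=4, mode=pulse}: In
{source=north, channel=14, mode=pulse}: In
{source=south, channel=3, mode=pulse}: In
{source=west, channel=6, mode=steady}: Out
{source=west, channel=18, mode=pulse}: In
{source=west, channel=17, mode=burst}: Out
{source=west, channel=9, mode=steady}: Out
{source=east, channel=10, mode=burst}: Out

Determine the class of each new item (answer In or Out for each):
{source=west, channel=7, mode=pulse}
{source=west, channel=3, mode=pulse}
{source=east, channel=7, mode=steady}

Rule: mode is pulse. This holds for each 'In' example and fails for each 'Out' one.
{source=west, channel=7, mode=pulse} → mode is pulse → In. {source=west, channel=3, mode=pulse} → mode is pulse → In. {source=east, channel=7, mode=steady} → mode is steady → Out.

In, In, Out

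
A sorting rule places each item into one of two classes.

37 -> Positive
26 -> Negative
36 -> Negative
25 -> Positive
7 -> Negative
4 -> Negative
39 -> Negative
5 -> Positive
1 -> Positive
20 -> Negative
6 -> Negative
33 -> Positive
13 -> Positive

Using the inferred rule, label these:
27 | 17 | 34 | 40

All 'Positive' examples share one property — ≡ 1 (mod 4) — and every 'Negative' example lacks it.

Negative, Positive, Negative, Negative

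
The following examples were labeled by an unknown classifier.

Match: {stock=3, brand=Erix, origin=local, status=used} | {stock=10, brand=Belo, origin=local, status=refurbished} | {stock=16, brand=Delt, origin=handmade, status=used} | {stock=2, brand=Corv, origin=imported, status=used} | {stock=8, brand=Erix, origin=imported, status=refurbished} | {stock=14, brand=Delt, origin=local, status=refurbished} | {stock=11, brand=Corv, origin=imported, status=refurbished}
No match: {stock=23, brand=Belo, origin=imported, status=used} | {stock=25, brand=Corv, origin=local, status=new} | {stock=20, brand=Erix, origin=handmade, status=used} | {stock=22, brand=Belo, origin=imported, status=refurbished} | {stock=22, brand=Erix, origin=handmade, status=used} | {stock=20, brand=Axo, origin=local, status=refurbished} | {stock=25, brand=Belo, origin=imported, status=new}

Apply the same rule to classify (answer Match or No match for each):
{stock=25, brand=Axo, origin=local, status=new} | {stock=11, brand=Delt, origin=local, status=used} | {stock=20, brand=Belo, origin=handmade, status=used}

All 'Match' examples share one property — stock ≤ 16 — and every 'No match' example lacks it.
{stock=25, brand=Axo, origin=local, status=new}: No match (stock = 25). {stock=11, brand=Delt, origin=local, status=used}: Match (stock = 11). {stock=20, brand=Belo, origin=handmade, status=used}: No match (stock = 20).

No match, Match, No match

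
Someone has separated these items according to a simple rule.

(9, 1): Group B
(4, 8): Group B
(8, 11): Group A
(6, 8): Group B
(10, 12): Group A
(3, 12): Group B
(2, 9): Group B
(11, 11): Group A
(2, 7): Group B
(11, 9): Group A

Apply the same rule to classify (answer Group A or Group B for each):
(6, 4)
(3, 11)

Group B, Group B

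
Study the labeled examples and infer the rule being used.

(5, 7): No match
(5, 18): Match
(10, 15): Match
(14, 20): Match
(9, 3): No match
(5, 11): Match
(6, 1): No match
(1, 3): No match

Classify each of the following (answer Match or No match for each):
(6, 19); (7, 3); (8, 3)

The rule appears to be: sum ≥ 16.

Match, No match, No match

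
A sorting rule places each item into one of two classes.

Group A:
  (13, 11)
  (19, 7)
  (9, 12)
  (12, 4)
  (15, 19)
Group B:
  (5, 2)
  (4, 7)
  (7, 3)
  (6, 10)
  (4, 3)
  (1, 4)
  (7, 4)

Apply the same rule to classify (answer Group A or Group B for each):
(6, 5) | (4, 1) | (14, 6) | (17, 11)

Group B, Group B, Group A, Group A

Rule: first ≥ 9. This holds for each 'Group A' example and fails for each 'Group B' one.
(6, 5): first 6 — doesn't match, so Group B.
(4, 1): first 4 — doesn't match, so Group B.
(14, 6): first 14 — has this property, so Group A.
(17, 11): first 17 — has this property, so Group A.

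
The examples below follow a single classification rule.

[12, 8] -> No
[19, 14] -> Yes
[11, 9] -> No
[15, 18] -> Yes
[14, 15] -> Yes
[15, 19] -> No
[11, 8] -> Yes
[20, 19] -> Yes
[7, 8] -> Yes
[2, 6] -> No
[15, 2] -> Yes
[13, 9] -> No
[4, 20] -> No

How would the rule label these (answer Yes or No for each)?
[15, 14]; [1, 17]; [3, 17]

One predicate separates the groups cleanly: sum is odd.
[15, 14]: Yes (15+14 = 29). [1, 17]: No (1+17 = 18). [3, 17]: No (3+17 = 20).

Yes, No, No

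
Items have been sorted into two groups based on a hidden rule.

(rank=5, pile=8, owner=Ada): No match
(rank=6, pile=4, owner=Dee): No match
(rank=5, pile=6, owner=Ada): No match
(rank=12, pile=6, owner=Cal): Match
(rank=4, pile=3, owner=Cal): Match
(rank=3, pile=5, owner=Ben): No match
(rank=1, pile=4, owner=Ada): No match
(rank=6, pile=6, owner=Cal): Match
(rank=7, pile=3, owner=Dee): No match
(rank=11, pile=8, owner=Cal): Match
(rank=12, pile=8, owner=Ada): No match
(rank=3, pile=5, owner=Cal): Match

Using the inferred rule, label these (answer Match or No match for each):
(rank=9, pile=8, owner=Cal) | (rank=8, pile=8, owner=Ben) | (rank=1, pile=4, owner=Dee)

Match, No match, No match

The distinguishing property — owner is Cal — holds for all the 'Match' cases and none of the 'No match' cases.
(rank=9, pile=8, owner=Cal): Match (owner is Cal).
(rank=8, pile=8, owner=Ben): No match (owner is Ben).
(rank=1, pile=4, owner=Dee): No match (owner is Dee).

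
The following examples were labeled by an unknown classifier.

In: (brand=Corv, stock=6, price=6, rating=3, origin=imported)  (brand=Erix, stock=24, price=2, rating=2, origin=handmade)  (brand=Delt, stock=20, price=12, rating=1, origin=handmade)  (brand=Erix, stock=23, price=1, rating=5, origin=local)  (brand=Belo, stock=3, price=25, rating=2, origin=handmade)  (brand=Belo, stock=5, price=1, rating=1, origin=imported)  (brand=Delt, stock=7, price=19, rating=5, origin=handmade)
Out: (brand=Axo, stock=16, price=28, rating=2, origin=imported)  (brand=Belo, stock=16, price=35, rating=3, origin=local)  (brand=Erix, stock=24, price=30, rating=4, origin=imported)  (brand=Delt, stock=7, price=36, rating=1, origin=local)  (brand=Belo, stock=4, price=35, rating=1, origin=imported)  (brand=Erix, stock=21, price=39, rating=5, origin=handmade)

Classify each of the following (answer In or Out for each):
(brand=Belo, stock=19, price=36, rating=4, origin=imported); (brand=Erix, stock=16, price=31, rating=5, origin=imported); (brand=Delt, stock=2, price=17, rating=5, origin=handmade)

Out, Out, In

The pattern is that an item is 'In' exactly when: price ≤ 25.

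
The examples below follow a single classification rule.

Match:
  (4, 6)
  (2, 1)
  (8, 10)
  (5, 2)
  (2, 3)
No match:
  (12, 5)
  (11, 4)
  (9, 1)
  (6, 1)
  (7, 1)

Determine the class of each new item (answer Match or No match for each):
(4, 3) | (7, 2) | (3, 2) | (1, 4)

'Match' ⟺ |first − second| ≤ 3.

Match, No match, Match, Match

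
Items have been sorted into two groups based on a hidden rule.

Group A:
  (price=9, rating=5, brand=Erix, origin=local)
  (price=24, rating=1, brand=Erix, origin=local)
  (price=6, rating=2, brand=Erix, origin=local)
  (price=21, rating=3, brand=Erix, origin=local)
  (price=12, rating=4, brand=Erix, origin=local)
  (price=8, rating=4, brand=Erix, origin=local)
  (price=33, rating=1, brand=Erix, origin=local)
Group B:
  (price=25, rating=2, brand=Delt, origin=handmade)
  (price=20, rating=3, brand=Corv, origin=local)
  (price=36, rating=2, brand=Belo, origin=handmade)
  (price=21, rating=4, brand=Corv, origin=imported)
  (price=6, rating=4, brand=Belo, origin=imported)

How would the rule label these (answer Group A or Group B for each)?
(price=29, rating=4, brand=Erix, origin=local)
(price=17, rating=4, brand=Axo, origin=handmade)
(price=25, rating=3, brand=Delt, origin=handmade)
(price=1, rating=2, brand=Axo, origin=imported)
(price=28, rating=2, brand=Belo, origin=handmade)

Every 'Group A' example satisfies: brand is Erix. None of the 'Group B' examples do.
(price=29, rating=4, brand=Erix, origin=local): brand is Erix — passes, so Group A. (price=17, rating=4, brand=Axo, origin=handmade): brand is Axo — lacks this property, so Group B. (price=25, rating=3, brand=Delt, origin=handmade): brand is Delt — lacks this property, so Group B. (price=1, rating=2, brand=Axo, origin=imported): brand is Axo — lacks this property, so Group B. (price=28, rating=2, brand=Belo, origin=handmade): brand is Belo — lacks this property, so Group B.

Group A, Group B, Group B, Group B, Group B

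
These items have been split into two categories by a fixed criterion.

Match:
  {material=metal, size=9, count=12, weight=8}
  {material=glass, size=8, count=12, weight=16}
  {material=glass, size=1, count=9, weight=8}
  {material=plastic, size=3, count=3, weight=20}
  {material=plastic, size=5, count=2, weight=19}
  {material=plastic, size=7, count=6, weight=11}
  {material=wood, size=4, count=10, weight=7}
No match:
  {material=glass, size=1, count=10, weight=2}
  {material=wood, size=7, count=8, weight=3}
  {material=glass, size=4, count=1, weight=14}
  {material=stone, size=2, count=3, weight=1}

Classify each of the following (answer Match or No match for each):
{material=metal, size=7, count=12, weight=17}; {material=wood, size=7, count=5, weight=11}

The common property of the 'Match' items is: weight ≥ 7 AND count ≥ 2. No 'No match' item has it.

Match, Match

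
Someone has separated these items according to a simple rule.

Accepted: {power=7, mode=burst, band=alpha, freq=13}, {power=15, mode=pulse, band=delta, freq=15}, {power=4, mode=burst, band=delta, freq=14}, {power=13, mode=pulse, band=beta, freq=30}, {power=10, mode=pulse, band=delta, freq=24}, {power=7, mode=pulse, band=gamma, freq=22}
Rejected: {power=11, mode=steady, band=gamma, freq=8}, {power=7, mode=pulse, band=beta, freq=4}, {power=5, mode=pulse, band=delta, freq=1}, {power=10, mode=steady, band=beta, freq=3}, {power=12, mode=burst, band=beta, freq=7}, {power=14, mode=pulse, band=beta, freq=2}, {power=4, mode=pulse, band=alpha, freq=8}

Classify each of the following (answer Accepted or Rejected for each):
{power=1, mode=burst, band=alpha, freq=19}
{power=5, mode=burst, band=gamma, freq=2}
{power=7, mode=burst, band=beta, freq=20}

Accepted, Rejected, Accepted

Rule: freq ≥ 13. This holds for each 'Accepted' example and fails for each 'Rejected' one.
{power=1, mode=burst, band=alpha, freq=19}: freq = 19 — satisfies this, so Accepted.
{power=5, mode=burst, band=gamma, freq=2}: freq = 2 — fails this test, so Rejected.
{power=7, mode=burst, band=beta, freq=20}: freq = 20 — satisfies this, so Accepted.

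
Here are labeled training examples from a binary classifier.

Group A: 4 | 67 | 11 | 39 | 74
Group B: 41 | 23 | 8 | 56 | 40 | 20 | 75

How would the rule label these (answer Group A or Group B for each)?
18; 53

Group A, Group A

Checking candidate rules against both groups, what survives is: ≡ 4 (mod 7).
18: 18 mod 7 = 4, matches → Group A. 53: 53 mod 7 = 4, matches → Group A.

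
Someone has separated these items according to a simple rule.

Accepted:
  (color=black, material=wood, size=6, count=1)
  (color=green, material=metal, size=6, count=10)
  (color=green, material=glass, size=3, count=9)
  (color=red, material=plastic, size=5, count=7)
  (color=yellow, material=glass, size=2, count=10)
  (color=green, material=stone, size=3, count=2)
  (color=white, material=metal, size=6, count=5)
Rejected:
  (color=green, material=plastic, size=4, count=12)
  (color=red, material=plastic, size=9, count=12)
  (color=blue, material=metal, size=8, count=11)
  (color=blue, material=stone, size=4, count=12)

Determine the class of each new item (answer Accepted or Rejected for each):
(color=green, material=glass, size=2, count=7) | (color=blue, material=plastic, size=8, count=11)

Every 'Accepted' example satisfies: count ≤ 10. None of the 'Rejected' examples do.

Accepted, Rejected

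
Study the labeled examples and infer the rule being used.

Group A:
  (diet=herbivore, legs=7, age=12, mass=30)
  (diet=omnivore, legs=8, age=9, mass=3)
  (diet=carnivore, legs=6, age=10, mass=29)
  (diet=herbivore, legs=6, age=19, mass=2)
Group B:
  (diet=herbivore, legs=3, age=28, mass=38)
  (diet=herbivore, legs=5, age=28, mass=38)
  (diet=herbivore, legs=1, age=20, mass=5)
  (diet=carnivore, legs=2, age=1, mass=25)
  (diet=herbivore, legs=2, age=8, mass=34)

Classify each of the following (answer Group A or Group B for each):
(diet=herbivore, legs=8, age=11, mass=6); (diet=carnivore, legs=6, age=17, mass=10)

The simplest hypothesis consistent with all the labels is: legs ≥ 6.

Group A, Group A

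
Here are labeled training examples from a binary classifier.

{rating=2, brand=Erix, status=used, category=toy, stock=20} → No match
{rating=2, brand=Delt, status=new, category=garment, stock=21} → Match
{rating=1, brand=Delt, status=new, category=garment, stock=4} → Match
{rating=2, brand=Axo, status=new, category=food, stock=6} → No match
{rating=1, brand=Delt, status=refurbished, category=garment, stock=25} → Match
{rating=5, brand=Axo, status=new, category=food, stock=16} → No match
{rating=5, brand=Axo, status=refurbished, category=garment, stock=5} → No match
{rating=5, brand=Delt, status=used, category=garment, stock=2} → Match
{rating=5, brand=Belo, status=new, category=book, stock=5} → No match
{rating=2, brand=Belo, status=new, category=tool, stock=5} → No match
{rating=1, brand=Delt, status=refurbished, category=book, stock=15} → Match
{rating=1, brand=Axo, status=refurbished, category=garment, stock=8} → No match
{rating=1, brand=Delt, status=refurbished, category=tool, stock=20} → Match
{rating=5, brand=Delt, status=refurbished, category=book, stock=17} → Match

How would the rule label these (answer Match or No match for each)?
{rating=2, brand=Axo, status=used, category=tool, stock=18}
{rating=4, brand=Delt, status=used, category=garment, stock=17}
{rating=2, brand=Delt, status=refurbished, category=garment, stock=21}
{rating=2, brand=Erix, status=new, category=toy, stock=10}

The pattern is that an item is 'Match' exactly when: brand is Delt.
No match: {rating=2, brand=Axo, status=used, category=tool, stock=18}, since brand is Axo. Match: {rating=4, brand=Delt, status=used, category=garment, stock=17}, since brand is Delt. Match: {rating=2, brand=Delt, status=refurbished, category=garment, stock=21}, since brand is Delt. No match: {rating=2, brand=Erix, status=new, category=toy, stock=10}, since brand is Erix.

No match, Match, Match, No match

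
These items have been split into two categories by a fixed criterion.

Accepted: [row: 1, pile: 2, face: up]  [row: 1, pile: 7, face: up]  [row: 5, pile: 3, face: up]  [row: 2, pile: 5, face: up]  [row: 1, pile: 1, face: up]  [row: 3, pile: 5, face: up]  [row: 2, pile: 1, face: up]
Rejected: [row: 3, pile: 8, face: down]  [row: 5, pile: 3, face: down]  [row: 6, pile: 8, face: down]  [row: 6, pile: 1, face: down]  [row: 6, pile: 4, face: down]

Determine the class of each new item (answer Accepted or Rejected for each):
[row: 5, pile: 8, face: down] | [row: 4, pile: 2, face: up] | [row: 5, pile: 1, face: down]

'Accepted' ⟺ face is up.
[row: 5, pile: 8, face: down] — face is down, hence Rejected. [row: 4, pile: 2, face: up] — face is up, hence Accepted. [row: 5, pile: 1, face: down] — face is down, hence Rejected.

Rejected, Accepted, Rejected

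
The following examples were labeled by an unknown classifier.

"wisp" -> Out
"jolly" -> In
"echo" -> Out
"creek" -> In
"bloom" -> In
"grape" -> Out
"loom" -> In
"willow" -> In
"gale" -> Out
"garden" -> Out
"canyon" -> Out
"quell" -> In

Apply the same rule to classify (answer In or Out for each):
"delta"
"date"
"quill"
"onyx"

Checking candidate rules against both groups, what survives is: has a double letter.

Out, Out, In, Out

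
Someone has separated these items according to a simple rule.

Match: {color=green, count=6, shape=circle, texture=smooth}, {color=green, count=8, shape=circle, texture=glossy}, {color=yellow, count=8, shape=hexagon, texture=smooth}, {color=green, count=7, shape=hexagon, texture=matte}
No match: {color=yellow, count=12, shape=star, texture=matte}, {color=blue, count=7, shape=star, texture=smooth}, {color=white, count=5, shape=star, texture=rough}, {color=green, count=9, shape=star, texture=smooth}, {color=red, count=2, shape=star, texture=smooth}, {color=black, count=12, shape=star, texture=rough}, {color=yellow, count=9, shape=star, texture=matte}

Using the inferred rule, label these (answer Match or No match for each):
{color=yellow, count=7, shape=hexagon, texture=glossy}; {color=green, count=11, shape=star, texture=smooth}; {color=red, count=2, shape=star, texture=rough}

Match, No match, No match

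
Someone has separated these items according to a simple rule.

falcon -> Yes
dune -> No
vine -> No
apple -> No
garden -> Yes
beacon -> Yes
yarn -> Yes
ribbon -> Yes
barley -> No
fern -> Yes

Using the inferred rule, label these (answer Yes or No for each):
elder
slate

No, No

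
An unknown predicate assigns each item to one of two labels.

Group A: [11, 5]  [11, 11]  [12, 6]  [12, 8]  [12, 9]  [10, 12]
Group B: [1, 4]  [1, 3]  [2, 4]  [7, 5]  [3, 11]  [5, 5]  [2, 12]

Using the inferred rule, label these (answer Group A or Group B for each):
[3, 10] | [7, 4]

Group B, Group B

The pattern is that an item is 'Group A' exactly when: sum ≥ 16.
[3, 10]: Group B (3+10 = 13). [7, 4]: Group B (7+4 = 11).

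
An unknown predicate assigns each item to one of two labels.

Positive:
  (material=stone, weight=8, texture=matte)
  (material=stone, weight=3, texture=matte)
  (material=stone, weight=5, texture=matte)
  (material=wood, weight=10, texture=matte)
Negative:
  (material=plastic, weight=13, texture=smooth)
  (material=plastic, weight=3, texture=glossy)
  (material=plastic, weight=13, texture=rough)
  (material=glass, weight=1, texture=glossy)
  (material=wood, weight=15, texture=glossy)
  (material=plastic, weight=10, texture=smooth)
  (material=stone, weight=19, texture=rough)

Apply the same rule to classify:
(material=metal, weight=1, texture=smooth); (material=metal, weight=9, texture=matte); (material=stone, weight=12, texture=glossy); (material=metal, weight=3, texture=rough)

The classifier is using: texture is matte.

Negative, Positive, Negative, Negative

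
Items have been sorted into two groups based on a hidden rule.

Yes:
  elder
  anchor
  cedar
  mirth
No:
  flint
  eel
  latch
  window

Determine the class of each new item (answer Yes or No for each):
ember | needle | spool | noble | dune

Yes, No, No, No, No

The common property of the 'Yes' items is: contains 'r'. No 'No' item has it.
ember → has 'r' → Yes.
needle → no 'r' → No.
spool → no 'r' → No.
noble → no 'r' → No.
dune → no 'r' → No.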